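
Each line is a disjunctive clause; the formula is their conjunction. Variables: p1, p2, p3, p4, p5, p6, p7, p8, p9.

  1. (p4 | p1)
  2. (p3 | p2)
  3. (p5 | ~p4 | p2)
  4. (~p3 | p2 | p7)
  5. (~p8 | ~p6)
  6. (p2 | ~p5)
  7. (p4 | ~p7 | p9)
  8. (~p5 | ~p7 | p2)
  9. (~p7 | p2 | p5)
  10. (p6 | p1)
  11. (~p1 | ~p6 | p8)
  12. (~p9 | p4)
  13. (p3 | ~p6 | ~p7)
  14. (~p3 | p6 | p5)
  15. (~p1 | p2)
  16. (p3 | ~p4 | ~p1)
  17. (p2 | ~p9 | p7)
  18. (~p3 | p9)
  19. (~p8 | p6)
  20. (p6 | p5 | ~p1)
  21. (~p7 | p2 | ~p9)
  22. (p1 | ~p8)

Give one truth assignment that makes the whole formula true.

p1=T, p2=T, p3=T, p4=T, p5=T, p6=F, p7=F, p8=F, p9=T

Check each clause:
  1. (p1 | p4) — p1 is true.
  2. (p3 | p2) — p2 is true.
  3. (p5 | ~p4 | p2) — p2 is true.
  4. (~p3 | p2 | p7) — p2 is true.
  5. (~p8 | ~p6) — ~p8 is true.
  6. (~p5 | p2) — p2 is true.
  7. (p4 | ~p7 | p9) — p9 is true.
  8. (~p7 | p2 | ~p5) — ~p7 is true.
  9. (p5 | ~p7 | p2) — ~p7 is true.
  10. (p1 | p6) — p1 is true.
  11. (~p1 | ~p6 | p8) — ~p6 is true.
  12. (p4 | ~p9) — p4 is true.
  13. (~p6 | ~p7 | p3) — ~p7 is true.
  14. (p6 | p5 | ~p3) — p5 is true.
  15. (~p1 | p2) — p2 is true.
  16. (~p1 | p3 | ~p4) — p3 is true.
  17. (p2 | ~p9 | p7) — p2 is true.
  18. (p9 | ~p3) — p9 is true.
  19. (~p8 | p6) — ~p8 is true.
  20. (~p1 | p6 | p5) — p5 is true.
  21. (~p9 | p2 | ~p7) — ~p7 is true.
  22. (p1 | ~p8) — ~p8 is true.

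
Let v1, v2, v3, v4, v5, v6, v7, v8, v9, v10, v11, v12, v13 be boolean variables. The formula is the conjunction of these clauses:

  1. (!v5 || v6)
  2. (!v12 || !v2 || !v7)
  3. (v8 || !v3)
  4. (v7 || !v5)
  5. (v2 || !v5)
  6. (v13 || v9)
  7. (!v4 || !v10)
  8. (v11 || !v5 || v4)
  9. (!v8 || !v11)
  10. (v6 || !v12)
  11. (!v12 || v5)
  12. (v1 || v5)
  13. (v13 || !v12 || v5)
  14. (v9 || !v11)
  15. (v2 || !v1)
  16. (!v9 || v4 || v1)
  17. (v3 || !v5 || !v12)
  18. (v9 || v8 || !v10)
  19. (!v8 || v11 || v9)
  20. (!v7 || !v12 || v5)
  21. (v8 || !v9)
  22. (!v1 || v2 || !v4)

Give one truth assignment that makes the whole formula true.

Pure literal: v6 appears only positively; assign v6 = True.
Pure literal: v10 appears only negated; assign v10 = False.
Set v1 = True and propagate.
  then v2 is forced to True.
For the remaining variables, v3 = False, v4 = True, v5 = False, v7 = True, v8 = False, v9 = False, v11 = False, v12 = False, v13 = True works.
Every clause has at least one true literal under this assignment.

v1=T, v2=T, v3=F, v4=T, v5=F, v6=T, v7=T, v8=F, v9=F, v10=F, v11=F, v12=F, v13=T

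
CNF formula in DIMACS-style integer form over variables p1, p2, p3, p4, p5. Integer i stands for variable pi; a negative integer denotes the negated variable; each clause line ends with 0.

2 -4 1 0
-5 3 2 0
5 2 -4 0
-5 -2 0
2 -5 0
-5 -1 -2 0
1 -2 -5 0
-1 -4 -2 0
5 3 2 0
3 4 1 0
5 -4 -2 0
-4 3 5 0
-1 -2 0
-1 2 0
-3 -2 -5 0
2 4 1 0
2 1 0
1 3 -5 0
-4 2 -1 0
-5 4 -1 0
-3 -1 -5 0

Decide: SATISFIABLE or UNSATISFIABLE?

Try p1 = False.
  then p2 is forced to True.
  then p5 is forced to False.
  then p4 is forced to False.
  then p3 is forced to True.
So p1 = F, p2 = T, p3 = T, p4 = F, p5 = F is a satisfying assignment.

SATISFIABLE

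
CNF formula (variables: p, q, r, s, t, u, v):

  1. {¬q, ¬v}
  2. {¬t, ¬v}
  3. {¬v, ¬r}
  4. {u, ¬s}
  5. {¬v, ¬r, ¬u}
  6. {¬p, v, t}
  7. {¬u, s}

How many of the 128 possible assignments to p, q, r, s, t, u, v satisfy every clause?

28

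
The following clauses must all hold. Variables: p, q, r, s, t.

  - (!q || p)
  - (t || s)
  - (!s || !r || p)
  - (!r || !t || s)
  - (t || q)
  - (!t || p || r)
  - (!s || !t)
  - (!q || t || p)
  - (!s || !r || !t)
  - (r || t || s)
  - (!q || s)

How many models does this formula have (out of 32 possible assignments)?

The models are:
  p=T q=F r=F s=F t=T
  p=T q=T r=F s=T t=F
  p=T q=T r=T s=T t=F
Count: 3.

3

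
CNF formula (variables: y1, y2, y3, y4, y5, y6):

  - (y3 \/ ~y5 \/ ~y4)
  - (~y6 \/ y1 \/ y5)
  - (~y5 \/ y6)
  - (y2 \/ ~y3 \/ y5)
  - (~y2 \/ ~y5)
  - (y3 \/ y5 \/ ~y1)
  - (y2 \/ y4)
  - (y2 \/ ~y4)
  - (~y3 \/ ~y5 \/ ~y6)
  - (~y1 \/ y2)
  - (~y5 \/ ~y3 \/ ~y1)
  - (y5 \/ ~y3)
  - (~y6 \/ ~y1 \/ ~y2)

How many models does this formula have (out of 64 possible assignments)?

2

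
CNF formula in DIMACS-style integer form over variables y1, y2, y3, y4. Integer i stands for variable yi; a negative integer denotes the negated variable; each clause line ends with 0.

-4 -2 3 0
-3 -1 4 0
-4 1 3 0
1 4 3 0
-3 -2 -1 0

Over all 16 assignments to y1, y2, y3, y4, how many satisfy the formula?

8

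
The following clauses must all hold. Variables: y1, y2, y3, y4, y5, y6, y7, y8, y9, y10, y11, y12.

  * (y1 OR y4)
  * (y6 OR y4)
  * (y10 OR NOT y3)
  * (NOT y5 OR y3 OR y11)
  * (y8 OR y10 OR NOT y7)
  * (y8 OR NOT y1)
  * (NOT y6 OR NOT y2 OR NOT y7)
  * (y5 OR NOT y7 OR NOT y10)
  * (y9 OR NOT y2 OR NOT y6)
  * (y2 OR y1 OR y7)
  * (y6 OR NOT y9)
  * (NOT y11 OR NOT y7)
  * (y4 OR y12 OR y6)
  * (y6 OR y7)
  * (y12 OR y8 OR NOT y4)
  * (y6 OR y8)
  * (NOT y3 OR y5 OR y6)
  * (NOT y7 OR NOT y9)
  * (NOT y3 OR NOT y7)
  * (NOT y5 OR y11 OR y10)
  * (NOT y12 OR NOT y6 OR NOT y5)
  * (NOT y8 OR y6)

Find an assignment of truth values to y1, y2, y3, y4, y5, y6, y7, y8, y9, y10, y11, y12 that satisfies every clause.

y1=True, y2=True, y3=True, y4=False, y5=True, y6=True, y7=False, y8=True, y9=True, y10=True, y11=False, y12=False

Check each clause:
  1. (y1 OR y4) — y1 is true.
  2. (y6 OR y4) — y6 is true.
  3. (y10 OR NOT y3) — y10 is true.
  4. (y3 OR NOT y5 OR y11) — y3 is true.
  5. (NOT y7 OR y10 OR y8) — y8 is true.
  6. (NOT y1 OR y8) — y8 is true.
  7. (NOT y6 OR NOT y2 OR NOT y7) — NOT y7 is true.
  8. (NOT y10 OR NOT y7 OR y5) — NOT y7 is true.
  9. (NOT y6 OR y9 OR NOT y2) — y9 is true.
  10. (y1 OR y7 OR y2) — y1 is true.
  11. (y6 OR NOT y9) — y6 is true.
  12. (NOT y11 OR NOT y7) — NOT y7 is true.
  13. (y6 OR y12 OR y4) — y6 is true.
  14. (y7 OR y6) — y6 is true.
  15. (y12 OR NOT y4 OR y8) — y8 is true.
  16. (y8 OR y6) — y8 is true.
  17. (y6 OR NOT y3 OR y5) — y5 is true.
  18. (NOT y9 OR NOT y7) — NOT y7 is true.
  19. (NOT y7 OR NOT y3) — NOT y7 is true.
  20. (y10 OR y11 OR NOT y5) — y10 is true.
  21. (NOT y6 OR NOT y5 OR NOT y12) — NOT y12 is true.
  22. (y6 OR NOT y8) — y6 is true.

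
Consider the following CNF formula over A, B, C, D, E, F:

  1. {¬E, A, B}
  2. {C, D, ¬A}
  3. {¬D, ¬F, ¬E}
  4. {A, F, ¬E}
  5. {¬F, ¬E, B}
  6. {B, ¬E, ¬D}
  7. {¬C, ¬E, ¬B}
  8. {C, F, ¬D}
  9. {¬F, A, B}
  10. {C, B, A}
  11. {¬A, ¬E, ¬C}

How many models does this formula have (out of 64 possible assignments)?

Split on E, then A.
  E=T, A=T: a clause becomes empty — 0.
  E=T, A=F: remaining (B,C,D,F) ∈ {(T,F,F,T)} — 1.
  E=F, A=T: B free; 5 ways for (C,D,F) × 2^1 = 10.
  E=F, A=F: 9 of the 16 assignments to (B,C,D,F) work.
Total: 0 + 1 + 10 + 9 = 20.

20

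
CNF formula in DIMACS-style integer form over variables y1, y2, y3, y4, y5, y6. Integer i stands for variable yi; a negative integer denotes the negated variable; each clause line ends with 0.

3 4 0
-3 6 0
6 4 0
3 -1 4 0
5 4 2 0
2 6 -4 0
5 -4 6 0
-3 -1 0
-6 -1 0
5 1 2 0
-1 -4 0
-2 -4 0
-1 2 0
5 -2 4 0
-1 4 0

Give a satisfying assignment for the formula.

Pure literal: y5 appears only positively; assign y5 = True.
Branch on y1: take y1 = False.
Set y2 = True and propagate.
  then y4 is forced to False.
  then y3 is forced to True.
  then y6 is forced to True.

y1 = 0, y2 = 1, y3 = 1, y4 = 0, y5 = 1, y6 = 1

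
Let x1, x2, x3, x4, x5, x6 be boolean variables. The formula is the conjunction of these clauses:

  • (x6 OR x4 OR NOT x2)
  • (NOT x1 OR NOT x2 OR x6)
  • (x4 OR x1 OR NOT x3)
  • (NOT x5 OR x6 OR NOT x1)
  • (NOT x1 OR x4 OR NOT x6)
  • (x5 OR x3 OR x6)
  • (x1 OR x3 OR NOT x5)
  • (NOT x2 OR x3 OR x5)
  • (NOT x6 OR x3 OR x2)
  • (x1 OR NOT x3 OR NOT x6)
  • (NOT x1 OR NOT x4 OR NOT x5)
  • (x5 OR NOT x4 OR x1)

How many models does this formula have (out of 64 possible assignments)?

6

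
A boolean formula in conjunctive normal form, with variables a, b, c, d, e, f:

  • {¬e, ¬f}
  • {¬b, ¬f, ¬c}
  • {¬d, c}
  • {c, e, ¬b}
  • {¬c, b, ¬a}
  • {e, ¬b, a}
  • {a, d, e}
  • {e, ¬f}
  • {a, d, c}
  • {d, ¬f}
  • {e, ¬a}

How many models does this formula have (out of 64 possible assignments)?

9

Split on e, then a.
  e=T, a=T: remaining (b,c,d,f) ∈ {(F,F,F,F); (T,F,F,F); (T,T,F,F); (T,T,T,F)} — 4.
  e=T, a=F: remaining (b,c,d,f) ∈ {(F,T,F,F); (F,T,T,F); (T,T,F,F); (T,T,T,F)} — 4.
  e=F, a=T: a clause becomes empty — 0.
  e=F, a=F: remaining (b,c,d,f) ∈ {(F,T,T,F)} — 1.
Total: 4 + 4 + 0 + 1 = 9.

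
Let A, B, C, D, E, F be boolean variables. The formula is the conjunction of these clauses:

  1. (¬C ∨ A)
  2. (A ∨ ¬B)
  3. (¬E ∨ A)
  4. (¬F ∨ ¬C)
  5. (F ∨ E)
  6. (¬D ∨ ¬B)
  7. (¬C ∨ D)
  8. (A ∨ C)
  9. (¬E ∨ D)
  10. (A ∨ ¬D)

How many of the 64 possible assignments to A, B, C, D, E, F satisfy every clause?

The models are:
  A=T B=F C=F D=F E=F F=T
  A=T B=F C=F D=T E=F F=T
  A=T B=F C=F D=T E=T F=F
  A=T B=F C=F D=T E=T F=T
  A=T B=F C=T D=T E=T F=F
  A=T B=T C=F D=F E=F F=T
That's 6 in total.

6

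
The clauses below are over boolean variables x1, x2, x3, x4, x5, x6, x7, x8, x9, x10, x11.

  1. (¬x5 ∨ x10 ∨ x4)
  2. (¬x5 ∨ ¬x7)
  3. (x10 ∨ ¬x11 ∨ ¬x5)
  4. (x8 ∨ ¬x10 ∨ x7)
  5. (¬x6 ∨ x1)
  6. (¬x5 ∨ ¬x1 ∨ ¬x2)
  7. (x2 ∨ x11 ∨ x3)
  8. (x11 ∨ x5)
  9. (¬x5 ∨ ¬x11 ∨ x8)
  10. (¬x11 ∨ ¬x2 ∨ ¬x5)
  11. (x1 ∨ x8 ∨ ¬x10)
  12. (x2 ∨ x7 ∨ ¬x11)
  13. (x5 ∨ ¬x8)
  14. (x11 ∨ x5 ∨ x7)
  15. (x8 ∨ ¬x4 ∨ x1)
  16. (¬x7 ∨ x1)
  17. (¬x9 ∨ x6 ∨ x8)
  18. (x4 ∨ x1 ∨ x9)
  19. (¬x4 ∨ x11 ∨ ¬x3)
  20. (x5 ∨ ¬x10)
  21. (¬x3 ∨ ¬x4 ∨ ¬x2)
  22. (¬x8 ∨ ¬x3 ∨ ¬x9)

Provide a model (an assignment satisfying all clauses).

Try x1 = False.
  then x6 is forced to False.
  then x7 is forced to False.
For the remaining variables, x2 = True, x3 = False, x4 = True, x5 = True, x8 = True, x9 = False, x10 = False, x11 = False works.

x1=F, x2=T, x3=F, x4=T, x5=T, x6=F, x7=F, x8=T, x9=F, x10=F, x11=F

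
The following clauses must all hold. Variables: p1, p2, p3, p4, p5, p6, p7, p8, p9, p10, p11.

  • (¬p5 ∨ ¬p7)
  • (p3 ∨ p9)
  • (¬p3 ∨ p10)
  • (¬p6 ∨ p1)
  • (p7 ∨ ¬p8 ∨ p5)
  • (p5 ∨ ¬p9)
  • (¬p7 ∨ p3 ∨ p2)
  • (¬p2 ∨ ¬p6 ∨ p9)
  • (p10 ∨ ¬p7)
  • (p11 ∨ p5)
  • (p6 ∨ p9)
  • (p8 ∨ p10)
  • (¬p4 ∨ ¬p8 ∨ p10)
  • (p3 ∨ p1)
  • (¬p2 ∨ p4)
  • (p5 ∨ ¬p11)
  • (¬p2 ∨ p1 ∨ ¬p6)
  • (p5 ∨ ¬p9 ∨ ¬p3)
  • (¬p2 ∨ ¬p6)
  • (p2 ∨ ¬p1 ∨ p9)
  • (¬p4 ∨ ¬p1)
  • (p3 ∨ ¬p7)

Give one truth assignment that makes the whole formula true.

p1=T  p2=F  p3=T  p4=F  p5=T  p6=T  p7=F  p8=F  p9=T  p10=T  p11=T

Check each clause:
  1. (¬p7 ∨ ¬p5) — ¬p7 is true.
  2. (p3 ∨ p9) — p9 is true.
  3. (¬p3 ∨ p10) — p10 is true.
  4. (¬p6 ∨ p1) — p1 is true.
  5. (p5 ∨ ¬p8 ∨ p7) — ¬p8 is true.
  6. (p5 ∨ ¬p9) — p5 is true.
  7. (p3 ∨ p2 ∨ ¬p7) — ¬p7 is true.
  8. (¬p2 ∨ p9 ∨ ¬p6) — p9 is true.
  9. (¬p7 ∨ p10) — ¬p7 is true.
  10. (p11 ∨ p5) — p11 is true.
  11. (p9 ∨ p6) — p9 is true.
  12. (p8 ∨ p10) — p10 is true.
  13. (¬p8 ∨ p10 ∨ ¬p4) — ¬p8 is true.
  14. (p3 ∨ p1) — p1 is true.
  15. (¬p2 ∨ p4) — ¬p2 is true.
  16. (¬p11 ∨ p5) — p5 is true.
  17. (¬p6 ∨ ¬p2 ∨ p1) — p1 is true.
  18. (¬p3 ∨ p5 ∨ ¬p9) — p5 is true.
  19. (¬p6 ∨ ¬p2) — ¬p2 is true.
  20. (p9 ∨ p2 ∨ ¬p1) — p9 is true.
  21. (¬p1 ∨ ¬p4) — ¬p4 is true.
  22. (p3 ∨ ¬p7) — ¬p7 is true.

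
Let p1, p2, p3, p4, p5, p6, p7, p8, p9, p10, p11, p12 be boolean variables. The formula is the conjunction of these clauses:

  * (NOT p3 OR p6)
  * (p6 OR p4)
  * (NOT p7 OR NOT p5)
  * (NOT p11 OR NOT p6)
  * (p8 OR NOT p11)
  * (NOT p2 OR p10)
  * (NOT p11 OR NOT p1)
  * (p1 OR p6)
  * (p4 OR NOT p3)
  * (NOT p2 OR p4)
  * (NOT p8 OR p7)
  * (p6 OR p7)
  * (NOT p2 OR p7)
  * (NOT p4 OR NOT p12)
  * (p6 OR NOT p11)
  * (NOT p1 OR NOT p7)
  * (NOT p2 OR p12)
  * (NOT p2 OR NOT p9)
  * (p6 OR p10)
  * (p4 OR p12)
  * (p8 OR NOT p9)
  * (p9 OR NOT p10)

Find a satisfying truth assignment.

p1 = 1, p2 = 0, p3 = 1, p4 = 1, p5 = 0, p6 = 1, p7 = 0, p8 = 0, p9 = 0, p10 = 0, p11 = 0, p12 = 0

Check each clause:
  1. (NOT p3 OR p6) — p6 is true.
  2. (p4 OR p6) — p4 is true.
  3. (NOT p5 OR NOT p7) — NOT p7 is true.
  4. (NOT p11 OR NOT p6) — NOT p11 is true.
  5. (NOT p11 OR p8) — NOT p11 is true.
  6. (NOT p2 OR p10) — NOT p2 is true.
  7. (NOT p11 OR NOT p1) — NOT p11 is true.
  8. (p6 OR p1) — p1 is true.
  9. (p4 OR NOT p3) — p4 is true.
  10. (NOT p2 OR p4) — p4 is true.
  11. (p7 OR NOT p8) — NOT p8 is true.
  12. (p6 OR p7) — p6 is true.
  13. (NOT p2 OR p7) — NOT p2 is true.
  14. (NOT p4 OR NOT p12) — NOT p12 is true.
  15. (NOT p11 OR p6) — NOT p11 is true.
  16. (NOT p1 OR NOT p7) — NOT p7 is true.
  17. (NOT p2 OR p12) — NOT p2 is true.
  18. (NOT p2 OR NOT p9) — NOT p2 is true.
  19. (p10 OR p6) — p6 is true.
  20. (p12 OR p4) — p4 is true.
  21. (NOT p9 OR p8) — NOT p9 is true.
  22. (NOT p10 OR p9) — NOT p10 is true.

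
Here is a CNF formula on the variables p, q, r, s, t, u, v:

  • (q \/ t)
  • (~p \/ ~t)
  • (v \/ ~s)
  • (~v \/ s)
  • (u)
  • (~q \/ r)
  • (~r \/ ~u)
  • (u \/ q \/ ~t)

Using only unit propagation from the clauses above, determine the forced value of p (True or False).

False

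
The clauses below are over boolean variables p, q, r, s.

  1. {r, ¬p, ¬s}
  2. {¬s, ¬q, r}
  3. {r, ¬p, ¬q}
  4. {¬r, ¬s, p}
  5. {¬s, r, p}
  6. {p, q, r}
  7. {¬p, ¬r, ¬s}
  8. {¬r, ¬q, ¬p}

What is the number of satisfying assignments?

The models are:
  p=F q=F r=T s=F
  p=F q=T r=F s=F
  p=F q=T r=T s=F
  p=T q=F r=F s=F
  p=T q=F r=T s=F
That's 5 in total.

5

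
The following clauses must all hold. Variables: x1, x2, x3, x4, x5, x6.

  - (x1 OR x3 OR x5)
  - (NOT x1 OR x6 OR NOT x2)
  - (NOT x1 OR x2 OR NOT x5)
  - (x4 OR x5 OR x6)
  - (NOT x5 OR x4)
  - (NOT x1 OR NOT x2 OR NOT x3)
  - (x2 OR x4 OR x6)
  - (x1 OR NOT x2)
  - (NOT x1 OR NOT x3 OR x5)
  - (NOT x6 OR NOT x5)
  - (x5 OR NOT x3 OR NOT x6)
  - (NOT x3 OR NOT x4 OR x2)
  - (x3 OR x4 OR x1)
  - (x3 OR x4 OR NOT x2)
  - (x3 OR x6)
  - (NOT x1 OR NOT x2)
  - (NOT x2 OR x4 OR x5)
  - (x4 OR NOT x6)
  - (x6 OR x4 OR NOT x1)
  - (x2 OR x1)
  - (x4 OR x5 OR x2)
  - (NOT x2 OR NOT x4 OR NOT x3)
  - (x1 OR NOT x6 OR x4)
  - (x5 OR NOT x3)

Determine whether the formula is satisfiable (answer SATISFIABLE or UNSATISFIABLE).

Set x1 = True and propagate.
  then x2 is forced to False.
  then x5 is forced to False.
  then x3 is forced to False.
  then x6 is forced to True.
  then x4 is forced to True.
So x1 = 1, x2 = 0, x3 = 0, x4 = 1, x5 = 0, x6 = 1 is a satisfying assignment.

SATISFIABLE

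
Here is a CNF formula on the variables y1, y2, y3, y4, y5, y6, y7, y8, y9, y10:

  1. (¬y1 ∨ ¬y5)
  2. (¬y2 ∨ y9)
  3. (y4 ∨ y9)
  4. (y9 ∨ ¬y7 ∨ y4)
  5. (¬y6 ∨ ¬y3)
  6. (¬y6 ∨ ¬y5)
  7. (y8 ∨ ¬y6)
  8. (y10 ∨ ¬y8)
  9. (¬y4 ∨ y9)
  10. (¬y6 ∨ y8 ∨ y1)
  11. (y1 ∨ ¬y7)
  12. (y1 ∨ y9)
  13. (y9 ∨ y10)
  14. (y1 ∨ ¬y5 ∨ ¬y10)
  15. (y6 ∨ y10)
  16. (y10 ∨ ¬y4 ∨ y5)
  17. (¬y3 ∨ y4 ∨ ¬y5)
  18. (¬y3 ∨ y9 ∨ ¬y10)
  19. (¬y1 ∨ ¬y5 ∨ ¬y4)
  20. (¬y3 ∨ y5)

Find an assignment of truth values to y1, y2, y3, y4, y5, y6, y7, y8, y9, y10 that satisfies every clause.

Pure literal: y2 appears only negated; assign y2 = False.
y3 occurs only negated in the remaining clauses — set y3 = False.
Set y1 = False and propagate.
  then y7 is forced to False.
  then y9 is forced to True.
Try y4 = True.
For the remaining variables, y5 = False, y6 = True, y8 = True, y10 = True works.
Every clause has at least one true literal under this assignment.

y1=False, y2=False, y3=False, y4=True, y5=False, y6=True, y7=False, y8=True, y9=True, y10=True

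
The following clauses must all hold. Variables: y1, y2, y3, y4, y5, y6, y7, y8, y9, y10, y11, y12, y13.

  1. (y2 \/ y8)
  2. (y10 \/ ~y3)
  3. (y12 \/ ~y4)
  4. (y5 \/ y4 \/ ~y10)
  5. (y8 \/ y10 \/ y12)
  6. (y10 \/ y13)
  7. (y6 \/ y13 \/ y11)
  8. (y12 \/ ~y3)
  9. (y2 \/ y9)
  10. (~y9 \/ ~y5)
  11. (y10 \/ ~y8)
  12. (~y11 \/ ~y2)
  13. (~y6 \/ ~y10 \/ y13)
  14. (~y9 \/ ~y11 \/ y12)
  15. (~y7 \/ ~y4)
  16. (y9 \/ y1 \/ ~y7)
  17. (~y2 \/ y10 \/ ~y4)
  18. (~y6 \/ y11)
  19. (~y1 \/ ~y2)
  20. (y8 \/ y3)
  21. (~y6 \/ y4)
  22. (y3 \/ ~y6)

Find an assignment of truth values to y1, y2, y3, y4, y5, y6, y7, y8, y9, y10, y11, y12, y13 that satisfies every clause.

y1=F  y2=F  y3=F  y4=T  y5=F  y6=F  y7=F  y8=T  y9=T  y10=T  y11=F  y12=T  y13=T

Check each clause:
  1. (y2 \/ y8) — y8 is true.
  2. (~y3 \/ y10) — y10 is true.
  3. (~y4 \/ y12) — y12 is true.
  4. (y5 \/ y4 \/ ~y10) — y4 is true.
  5. (y12 \/ y10 \/ y8) — y8 is true.
  6. (y13 \/ y10) — y10 is true.
  7. (y6 \/ y13 \/ y11) — y13 is true.
  8. (y12 \/ ~y3) — y12 is true.
  9. (y9 \/ y2) — y9 is true.
  10. (~y9 \/ ~y5) — ~y5 is true.
  11. (~y8 \/ y10) — y10 is true.
  12. (~y11 \/ ~y2) — ~y11 is true.
  13. (~y6 \/ ~y10 \/ y13) — ~y6 is true.
  14. (~y9 \/ y12 \/ ~y11) — y12 is true.
  15. (~y7 \/ ~y4) — ~y7 is true.
  16. (y9 \/ y1 \/ ~y7) — ~y7 is true.
  17. (y10 \/ ~y2 \/ ~y4) — y10 is true.
  18. (y11 \/ ~y6) — ~y6 is true.
  19. (~y1 \/ ~y2) — ~y1 is true.
  20. (y8 \/ y3) — y8 is true.
  21. (y4 \/ ~y6) — ~y6 is true.
  22. (y3 \/ ~y6) — ~y6 is true.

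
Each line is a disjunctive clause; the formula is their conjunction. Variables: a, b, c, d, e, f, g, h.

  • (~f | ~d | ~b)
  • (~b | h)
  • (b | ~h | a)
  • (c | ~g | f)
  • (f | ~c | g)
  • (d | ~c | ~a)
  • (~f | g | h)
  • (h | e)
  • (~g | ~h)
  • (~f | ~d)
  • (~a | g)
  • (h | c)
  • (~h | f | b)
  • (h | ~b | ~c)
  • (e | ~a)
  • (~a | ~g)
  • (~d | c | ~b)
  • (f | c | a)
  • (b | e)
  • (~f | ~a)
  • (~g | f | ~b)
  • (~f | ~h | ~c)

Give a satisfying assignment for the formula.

a=0, b=1, c=0, d=0, e=0, f=1, g=0, h=1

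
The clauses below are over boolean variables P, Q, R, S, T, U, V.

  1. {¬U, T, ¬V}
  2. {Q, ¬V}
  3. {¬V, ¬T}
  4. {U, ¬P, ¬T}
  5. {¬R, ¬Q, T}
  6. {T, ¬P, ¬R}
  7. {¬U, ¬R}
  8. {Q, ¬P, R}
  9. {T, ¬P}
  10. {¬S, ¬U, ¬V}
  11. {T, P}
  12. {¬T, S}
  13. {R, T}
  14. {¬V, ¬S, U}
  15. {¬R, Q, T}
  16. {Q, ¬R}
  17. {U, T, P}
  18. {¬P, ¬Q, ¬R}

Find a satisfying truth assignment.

V occurs only negated in the remaining clauses — set V = False.
Try P = False.
  then T is forced to True.
  then S is forced to True.
Try Q = True.
The remaining clauses are satisfied by R = False, U = True.

P=False, Q=True, R=False, S=True, T=True, U=True, V=False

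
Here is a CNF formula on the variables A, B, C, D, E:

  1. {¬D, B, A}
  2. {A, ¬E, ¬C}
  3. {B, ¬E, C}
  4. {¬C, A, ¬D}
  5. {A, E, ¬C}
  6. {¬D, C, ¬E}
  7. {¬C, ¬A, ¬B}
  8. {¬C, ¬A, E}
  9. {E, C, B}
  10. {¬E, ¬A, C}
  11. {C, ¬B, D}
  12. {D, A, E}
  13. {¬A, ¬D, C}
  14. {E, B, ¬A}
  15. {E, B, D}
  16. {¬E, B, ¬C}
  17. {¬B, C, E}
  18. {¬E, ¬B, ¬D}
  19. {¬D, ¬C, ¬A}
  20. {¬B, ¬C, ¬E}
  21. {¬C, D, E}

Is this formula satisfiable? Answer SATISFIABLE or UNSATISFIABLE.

UNSATISFIABLE

C = True:
  E = True:
    propagation gives A=True, B=False; an empty clause results — contradiction.
  E = False:
    propagation gives A=True; an empty clause results — contradiction.
C = False:
  E = True:
    propagation gives B=True, D=False; an empty clause results — contradiction.
  E = False:
    propagation gives B=True; an empty clause results — contradiction.
Every branch closes, so no satisfying assignment exists.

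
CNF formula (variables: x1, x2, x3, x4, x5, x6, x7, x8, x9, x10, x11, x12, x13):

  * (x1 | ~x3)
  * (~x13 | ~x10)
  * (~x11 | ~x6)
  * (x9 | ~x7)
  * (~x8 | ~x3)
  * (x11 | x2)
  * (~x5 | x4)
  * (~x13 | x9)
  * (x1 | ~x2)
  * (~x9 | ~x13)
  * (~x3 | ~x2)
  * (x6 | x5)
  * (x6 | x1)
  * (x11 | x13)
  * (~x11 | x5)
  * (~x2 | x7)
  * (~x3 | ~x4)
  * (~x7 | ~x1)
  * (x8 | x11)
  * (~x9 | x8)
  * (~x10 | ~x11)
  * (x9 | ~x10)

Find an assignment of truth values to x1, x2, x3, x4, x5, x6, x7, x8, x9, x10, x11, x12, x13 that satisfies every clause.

x1 = True  x2 = False  x3 = False  x4 = True  x5 = True  x6 = False  x7 = False  x8 = False  x9 = False  x10 = False  x11 = True  x12 = True  x13 = False

Check each clause:
  1. (~x3 | x1) — x1 is true.
  2. (~x10 | ~x13) — ~x13 is true.
  3. (~x6 | ~x11) — ~x6 is true.
  4. (~x7 | x9) — ~x7 is true.
  5. (~x3 | ~x8) — ~x8 is true.
  6. (x2 | x11) — x11 is true.
  7. (x4 | ~x5) — x4 is true.
  8. (~x13 | x9) — ~x13 is true.
  9. (~x2 | x1) — x1 is true.
  10. (~x9 | ~x13) — ~x13 is true.
  11. (~x2 | ~x3) — ~x3 is true.
  12. (x5 | x6) — x5 is true.
  13. (x6 | x1) — x1 is true.
  14. (x13 | x11) — x11 is true.
  15. (~x11 | x5) — x5 is true.
  16. (x7 | ~x2) — ~x2 is true.
  17. (~x4 | ~x3) — ~x3 is true.
  18. (~x1 | ~x7) — ~x7 is true.
  19. (x8 | x11) — x11 is true.
  20. (~x9 | x8) — ~x9 is true.
  21. (~x10 | ~x11) — ~x10 is true.
  22. (x9 | ~x10) — ~x10 is true.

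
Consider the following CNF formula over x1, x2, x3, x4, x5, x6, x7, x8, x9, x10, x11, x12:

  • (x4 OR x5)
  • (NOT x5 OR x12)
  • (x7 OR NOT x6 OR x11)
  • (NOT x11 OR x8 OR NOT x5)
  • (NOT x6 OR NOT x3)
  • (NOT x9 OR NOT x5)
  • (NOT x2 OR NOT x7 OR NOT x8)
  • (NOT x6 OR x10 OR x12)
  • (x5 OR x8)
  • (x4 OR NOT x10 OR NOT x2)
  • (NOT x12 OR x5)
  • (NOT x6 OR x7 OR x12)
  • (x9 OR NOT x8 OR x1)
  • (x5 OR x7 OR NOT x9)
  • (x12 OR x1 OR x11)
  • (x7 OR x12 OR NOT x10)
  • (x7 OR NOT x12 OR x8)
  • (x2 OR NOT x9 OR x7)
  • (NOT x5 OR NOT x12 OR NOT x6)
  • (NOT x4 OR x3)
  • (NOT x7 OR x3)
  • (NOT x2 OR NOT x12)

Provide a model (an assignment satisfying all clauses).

x1=True, x2=False, x3=True, x4=False, x5=True, x6=False, x7=True, x8=True, x9=False, x10=True, x11=False, x12=True

Check each clause:
  1. (x5 OR x4) — x5 is true.
  2. (NOT x5 OR x12) — x12 is true.
  3. (NOT x6 OR x7 OR x11) — NOT x6 is true.
  4. (NOT x11 OR x8 OR NOT x5) — x8 is true.
  5. (NOT x3 OR NOT x6) — NOT x6 is true.
  6. (NOT x5 OR NOT x9) — NOT x9 is true.
  7. (NOT x7 OR NOT x2 OR NOT x8) — NOT x2 is true.
  8. (NOT x6 OR x12 OR x10) — x10 is true.
  9. (x5 OR x8) — x8 is true.
  10. (NOT x10 OR x4 OR NOT x2) — NOT x2 is true.
  11. (x5 OR NOT x12) — x5 is true.
  12. (x7 OR NOT x6 OR x12) — NOT x6 is true.
  13. (NOT x8 OR x9 OR x1) — x1 is true.
  14. (x5 OR x7 OR NOT x9) — NOT x9 is true.
  15. (x11 OR x12 OR x1) — x1 is true.
  16. (NOT x10 OR x7 OR x12) — x12 is true.
  17. (NOT x12 OR x7 OR x8) — x8 is true.
  18. (NOT x9 OR x2 OR x7) — x7 is true.
  19. (NOT x5 OR NOT x6 OR NOT x12) — NOT x6 is true.
  20. (x3 OR NOT x4) — x3 is true.
  21. (x3 OR NOT x7) — x3 is true.
  22. (NOT x2 OR NOT x12) — NOT x2 is true.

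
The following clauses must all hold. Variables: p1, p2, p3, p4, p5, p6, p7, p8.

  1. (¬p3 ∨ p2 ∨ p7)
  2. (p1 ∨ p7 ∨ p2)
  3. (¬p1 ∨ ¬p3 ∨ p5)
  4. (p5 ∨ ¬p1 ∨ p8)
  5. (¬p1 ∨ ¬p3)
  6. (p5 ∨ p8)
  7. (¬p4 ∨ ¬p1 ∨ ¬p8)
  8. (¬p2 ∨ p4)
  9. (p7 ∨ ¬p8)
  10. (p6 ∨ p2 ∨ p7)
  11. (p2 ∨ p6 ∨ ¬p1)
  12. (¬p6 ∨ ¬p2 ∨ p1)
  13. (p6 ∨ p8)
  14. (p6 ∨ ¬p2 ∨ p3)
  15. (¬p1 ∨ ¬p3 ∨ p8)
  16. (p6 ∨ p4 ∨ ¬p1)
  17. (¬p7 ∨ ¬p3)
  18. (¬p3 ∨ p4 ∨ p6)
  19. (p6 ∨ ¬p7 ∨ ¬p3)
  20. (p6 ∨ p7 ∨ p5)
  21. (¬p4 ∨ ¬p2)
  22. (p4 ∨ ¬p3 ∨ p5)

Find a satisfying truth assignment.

p1=False  p2=False  p3=False  p4=True  p5=True  p6=False  p7=True  p8=True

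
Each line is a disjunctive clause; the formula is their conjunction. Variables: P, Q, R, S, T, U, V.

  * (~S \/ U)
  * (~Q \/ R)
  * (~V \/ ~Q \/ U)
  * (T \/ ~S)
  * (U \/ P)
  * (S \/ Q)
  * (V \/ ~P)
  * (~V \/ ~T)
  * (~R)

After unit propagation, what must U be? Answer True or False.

True

(~R) stands alone — R = False.
(~Q \/ R): since R = False, the clause reduces to (~Q). Q = False.
(Q \/ S) with Q = False leaves only S, so S = True.
From (~S \/ U) and S = True: U = True.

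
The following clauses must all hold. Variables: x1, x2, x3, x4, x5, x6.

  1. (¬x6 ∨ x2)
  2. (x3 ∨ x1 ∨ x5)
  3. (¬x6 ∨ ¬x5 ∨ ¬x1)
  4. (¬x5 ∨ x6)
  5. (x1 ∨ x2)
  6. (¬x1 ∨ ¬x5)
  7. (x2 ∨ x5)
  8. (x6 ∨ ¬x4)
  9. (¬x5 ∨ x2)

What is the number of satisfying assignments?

Case analysis on x5 and x1:
  x5=T, x1=T: a clause becomes empty — 0.
  x5=T, x1=F: remaining (x2,x3,x4,x6) ∈ {(T,F,F,T); (T,F,T,T); (T,T,F,T); (T,T,T,T)} — 4.
  x5=F, x1=T: x3 free; 3 ways for (x2,x4,x6) × 2^1 = 6.
  x5=F, x1=F: remaining (x2,x3,x4,x6) ∈ {(T,T,F,F); (T,T,F,T); (T,T,T,T)} — 3.
Total: 0 + 4 + 6 + 3 = 13.

13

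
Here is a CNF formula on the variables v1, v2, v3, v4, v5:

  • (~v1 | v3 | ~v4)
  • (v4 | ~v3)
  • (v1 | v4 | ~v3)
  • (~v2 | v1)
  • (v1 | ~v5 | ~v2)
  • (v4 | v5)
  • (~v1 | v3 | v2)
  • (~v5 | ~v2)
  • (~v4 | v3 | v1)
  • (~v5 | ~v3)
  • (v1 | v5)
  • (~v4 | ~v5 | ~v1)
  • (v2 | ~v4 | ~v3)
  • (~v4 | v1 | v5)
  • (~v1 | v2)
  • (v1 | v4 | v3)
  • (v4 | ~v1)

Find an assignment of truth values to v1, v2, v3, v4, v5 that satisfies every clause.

v1=T, v2=T, v3=T, v4=T, v5=F

Set v1 = True and propagate.
  then v2 is forced to True.
  then v5 is forced to False.
  then v4 is forced to True.
  then v3 is forced to True.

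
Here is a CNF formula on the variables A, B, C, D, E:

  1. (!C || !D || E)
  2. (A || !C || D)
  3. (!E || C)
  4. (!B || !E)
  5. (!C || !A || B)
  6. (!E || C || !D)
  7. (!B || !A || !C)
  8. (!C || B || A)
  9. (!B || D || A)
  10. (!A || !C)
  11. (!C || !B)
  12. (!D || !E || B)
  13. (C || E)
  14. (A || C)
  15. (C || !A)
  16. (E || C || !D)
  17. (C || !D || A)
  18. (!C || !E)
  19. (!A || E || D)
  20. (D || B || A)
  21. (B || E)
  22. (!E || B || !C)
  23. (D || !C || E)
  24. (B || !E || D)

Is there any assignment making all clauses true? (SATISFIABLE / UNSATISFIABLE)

UNSATISFIABLE

C = True:
  propagation gives A=False, D=True, E=True; an empty clause results — contradiction.
C = False:
  propagation gives E=False; an empty clause results — contradiction.
Every branch closes, so no satisfying assignment exists.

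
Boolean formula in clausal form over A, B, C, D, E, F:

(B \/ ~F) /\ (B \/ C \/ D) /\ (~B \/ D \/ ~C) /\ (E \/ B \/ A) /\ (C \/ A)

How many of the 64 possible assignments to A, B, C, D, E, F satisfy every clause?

24

Case analysis on B and C:
  B=T, C=T: forces D=T; A, E, F free → 2^3 = 8.
  B=T, C=F: forces A=T; D, E, F free → 2^3 = 8.
  B=F, C=T: D free; 3 ways for (A,E,F) × 2^1 = 6.
  B=F, C=F: remaining (A,D,E,F) ∈ {(T,T,F,F); (T,T,T,F)} — 2.
Total: 8 + 8 + 6 + 2 = 24.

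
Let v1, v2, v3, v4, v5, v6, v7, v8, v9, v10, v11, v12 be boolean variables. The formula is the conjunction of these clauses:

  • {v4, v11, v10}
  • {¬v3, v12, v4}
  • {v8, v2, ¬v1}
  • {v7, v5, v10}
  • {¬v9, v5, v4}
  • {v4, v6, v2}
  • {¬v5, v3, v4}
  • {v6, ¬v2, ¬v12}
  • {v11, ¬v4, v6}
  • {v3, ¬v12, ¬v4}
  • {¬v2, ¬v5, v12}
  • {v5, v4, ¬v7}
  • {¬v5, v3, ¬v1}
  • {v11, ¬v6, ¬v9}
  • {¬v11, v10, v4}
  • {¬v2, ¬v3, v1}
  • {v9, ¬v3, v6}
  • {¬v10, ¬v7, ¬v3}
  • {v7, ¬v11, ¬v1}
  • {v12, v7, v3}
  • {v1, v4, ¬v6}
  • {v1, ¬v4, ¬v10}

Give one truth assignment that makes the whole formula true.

Set v1 = False and propagate.
Try v2 = False.
Try v3 = True.
The remaining clauses are satisfied by v4 = True, v5 = False, v6 = False, v7 = True, v8 = False, v9 = True, v10 = False, v11 = True, v12 = True.

v1=False, v2=False, v3=True, v4=True, v5=False, v6=False, v7=True, v8=False, v9=True, v10=False, v11=True, v12=True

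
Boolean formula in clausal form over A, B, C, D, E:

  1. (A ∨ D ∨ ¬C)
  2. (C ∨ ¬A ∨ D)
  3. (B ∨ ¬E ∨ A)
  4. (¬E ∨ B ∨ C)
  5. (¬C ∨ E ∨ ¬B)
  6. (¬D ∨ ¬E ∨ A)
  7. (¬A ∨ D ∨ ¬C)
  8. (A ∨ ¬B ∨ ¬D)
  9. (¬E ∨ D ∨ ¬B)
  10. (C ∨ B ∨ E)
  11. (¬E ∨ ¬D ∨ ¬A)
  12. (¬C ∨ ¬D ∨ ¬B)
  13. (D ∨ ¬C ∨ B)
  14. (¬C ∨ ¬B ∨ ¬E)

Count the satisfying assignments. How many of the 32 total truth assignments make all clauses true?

4

The models are:
  A=F B=F C=T D=T E=F
  A=F B=T C=F D=F E=F
  A=T B=F C=T D=T E=F
  A=T B=T C=F D=T E=F
Count: 4.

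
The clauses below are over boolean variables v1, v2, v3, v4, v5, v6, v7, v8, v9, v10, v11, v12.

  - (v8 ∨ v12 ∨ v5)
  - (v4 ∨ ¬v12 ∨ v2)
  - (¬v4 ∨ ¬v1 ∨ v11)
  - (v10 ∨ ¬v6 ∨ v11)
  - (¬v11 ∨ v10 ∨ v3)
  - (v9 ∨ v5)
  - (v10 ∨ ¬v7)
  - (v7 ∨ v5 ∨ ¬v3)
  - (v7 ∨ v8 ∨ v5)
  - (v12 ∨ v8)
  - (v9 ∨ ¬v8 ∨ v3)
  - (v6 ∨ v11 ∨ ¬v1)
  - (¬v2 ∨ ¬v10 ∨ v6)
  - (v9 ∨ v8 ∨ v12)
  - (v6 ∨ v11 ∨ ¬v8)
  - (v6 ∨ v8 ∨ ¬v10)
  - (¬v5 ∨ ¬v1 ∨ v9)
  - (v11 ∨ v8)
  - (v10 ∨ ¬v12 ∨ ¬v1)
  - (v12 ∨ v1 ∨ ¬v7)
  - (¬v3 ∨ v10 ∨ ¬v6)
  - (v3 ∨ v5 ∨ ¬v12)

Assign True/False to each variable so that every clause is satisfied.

v1=False, v2=True, v3=True, v4=True, v5=True, v6=False, v7=False, v8=False, v9=True, v10=False, v11=True, v12=True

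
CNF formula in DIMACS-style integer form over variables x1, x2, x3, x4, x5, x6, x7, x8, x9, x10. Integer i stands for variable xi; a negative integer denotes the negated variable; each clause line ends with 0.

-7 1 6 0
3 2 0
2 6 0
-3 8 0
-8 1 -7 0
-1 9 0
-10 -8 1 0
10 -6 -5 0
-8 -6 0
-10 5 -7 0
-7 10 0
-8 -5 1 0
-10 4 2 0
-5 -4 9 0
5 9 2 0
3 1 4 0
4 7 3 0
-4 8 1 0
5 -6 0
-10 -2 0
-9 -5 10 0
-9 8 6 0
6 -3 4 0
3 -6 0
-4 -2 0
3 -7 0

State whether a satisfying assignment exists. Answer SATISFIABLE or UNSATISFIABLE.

UNSATISFIABLE

x6 = True:
  propagation gives x8=False, x3=False; an empty clause results — contradiction.
x6 = False:
  propagation gives x2=True, x10=False, x7=False, x4=False; an empty clause results — contradiction.
Every branch closes, so no satisfying assignment exists.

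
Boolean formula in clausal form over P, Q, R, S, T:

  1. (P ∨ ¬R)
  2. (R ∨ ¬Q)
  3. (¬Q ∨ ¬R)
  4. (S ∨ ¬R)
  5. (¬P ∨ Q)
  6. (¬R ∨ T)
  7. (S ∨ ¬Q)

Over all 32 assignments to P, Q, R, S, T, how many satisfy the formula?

Satisfying assignments:
  P=F Q=F R=F S=F T=F
  P=F Q=F R=F S=F T=T
  P=F Q=F R=F S=T T=F
  P=F Q=F R=F S=T T=T
That's 4 in total.

4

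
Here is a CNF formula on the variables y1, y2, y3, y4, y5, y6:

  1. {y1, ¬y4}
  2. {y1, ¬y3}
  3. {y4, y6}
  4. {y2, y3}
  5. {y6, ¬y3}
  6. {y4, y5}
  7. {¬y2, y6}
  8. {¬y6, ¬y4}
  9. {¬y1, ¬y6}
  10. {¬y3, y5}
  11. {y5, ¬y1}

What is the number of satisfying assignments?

1

Satisfying assignments:
  y1=F y2=T y3=F y4=F y5=T y6=T
That's 1 in total.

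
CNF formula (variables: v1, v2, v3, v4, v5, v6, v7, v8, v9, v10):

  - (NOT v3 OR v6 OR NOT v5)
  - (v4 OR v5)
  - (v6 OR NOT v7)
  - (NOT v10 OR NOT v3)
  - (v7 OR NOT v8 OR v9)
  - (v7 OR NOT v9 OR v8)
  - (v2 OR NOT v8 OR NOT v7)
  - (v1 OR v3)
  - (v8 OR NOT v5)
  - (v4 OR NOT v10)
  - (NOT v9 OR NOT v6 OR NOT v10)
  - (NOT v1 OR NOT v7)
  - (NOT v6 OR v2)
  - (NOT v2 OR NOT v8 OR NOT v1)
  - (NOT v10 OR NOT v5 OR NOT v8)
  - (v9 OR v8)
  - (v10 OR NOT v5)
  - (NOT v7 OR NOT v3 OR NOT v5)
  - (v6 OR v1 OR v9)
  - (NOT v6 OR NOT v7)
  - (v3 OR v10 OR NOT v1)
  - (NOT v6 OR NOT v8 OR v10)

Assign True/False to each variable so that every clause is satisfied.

v4 occurs only positively in the remaining clauses — set v4 = True.
Set v1 = False and propagate.
  then v3 is forced to True.
  then v10 is forced to False.
  then v5 is forced to False.
Branch on v2: take v2 = False.
  then v6 is forced to False.
  then v7 is forced to False.
  then v9 is forced to True.
  then v8 is forced to True.
Check each clause:
  1. (v6 OR NOT v5 OR NOT v3) — NOT v5 is true.
  2. (v5 OR v4) — v4 is true.
  3. (NOT v7 OR v6) — NOT v7 is true.
  4. (NOT v3 OR NOT v10) — NOT v10 is true.
  5. (v7 OR NOT v8 OR v9) — v9 is true.
  6. (v8 OR v7 OR NOT v9) — v8 is true.
  7. (v2 OR NOT v7 OR NOT v8) — NOT v7 is true.
  8. (v1 OR v3) — v3 is true.
  9. (NOT v5 OR v8) — v8 is true.
  10. (v4 OR NOT v10) — v4 is true.
  11. (NOT v9 OR NOT v6 OR NOT v10) — NOT v6 is true.
  12. (NOT v7 OR NOT v1) — NOT v7 is true.
  13. (NOT v6 OR v2) — NOT v6 is true.
  14. (NOT v1 OR NOT v8 OR NOT v2) — NOT v2 is true.
  15. (NOT v10 OR NOT v5 OR NOT v8) — NOT v5 is true.
  16. (v9 OR v8) — v8 is true.
  17. (NOT v5 OR v10) — NOT v5 is true.
  18. (NOT v7 OR NOT v5 OR NOT v3) — NOT v7 is true.
  19. (v9 OR v6 OR v1) — v9 is true.
  20. (NOT v7 OR NOT v6) — NOT v7 is true.
  21. (v3 OR v10 OR NOT v1) — v3 is true.
  22. (NOT v6 OR NOT v8 OR v10) — NOT v6 is true.

v1=0  v2=0  v3=1  v4=1  v5=0  v6=0  v7=0  v8=1  v9=1  v10=0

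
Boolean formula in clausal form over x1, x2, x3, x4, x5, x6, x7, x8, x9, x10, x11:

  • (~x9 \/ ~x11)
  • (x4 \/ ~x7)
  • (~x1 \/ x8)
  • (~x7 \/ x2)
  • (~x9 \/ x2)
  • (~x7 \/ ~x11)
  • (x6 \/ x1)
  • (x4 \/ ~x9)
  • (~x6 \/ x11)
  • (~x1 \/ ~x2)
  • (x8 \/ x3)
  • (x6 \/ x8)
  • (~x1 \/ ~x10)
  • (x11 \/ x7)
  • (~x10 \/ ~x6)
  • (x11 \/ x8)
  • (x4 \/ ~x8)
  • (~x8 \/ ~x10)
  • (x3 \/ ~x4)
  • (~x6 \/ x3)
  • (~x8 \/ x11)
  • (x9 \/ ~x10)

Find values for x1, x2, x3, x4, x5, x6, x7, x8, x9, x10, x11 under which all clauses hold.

x1=False  x2=True  x3=True  x4=False  x5=True  x6=True  x7=False  x8=False  x9=False  x10=False  x11=True

Check each clause:
  1. (~x9 \/ ~x11) — ~x9 is true.
  2. (x4 \/ ~x7) — ~x7 is true.
  3. (x8 \/ ~x1) — ~x1 is true.
  4. (~x7 \/ x2) — ~x7 is true.
  5. (~x9 \/ x2) — x2 is true.
  6. (~x7 \/ ~x11) — ~x7 is true.
  7. (x1 \/ x6) — x6 is true.
  8. (~x9 \/ x4) — ~x9 is true.
  9. (~x6 \/ x11) — x11 is true.
  10. (~x2 \/ ~x1) — ~x1 is true.
  11. (x8 \/ x3) — x3 is true.
  12. (x6 \/ x8) — x6 is true.
  13. (~x1 \/ ~x10) — ~x1 is true.
  14. (x11 \/ x7) — x11 is true.
  15. (~x6 \/ ~x10) — ~x10 is true.
  16. (x8 \/ x11) — x11 is true.
  17. (~x8 \/ x4) — ~x8 is true.
  18. (~x8 \/ ~x10) — ~x8 is true.
  19. (x3 \/ ~x4) — x3 is true.
  20. (~x6 \/ x3) — x3 is true.
  21. (x11 \/ ~x8) — ~x8 is true.
  22. (x9 \/ ~x10) — ~x10 is true.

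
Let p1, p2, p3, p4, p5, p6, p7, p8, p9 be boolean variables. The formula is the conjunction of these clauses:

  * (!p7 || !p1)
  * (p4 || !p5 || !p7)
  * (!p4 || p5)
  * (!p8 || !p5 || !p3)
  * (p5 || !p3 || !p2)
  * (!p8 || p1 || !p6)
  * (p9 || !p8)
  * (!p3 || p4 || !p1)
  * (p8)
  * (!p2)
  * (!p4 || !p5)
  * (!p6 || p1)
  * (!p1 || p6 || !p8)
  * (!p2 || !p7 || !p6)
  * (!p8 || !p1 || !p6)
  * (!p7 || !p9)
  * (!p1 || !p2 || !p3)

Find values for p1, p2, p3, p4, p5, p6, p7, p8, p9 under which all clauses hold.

p1=False, p2=False, p3=False, p4=False, p5=True, p6=False, p7=False, p8=True, p9=True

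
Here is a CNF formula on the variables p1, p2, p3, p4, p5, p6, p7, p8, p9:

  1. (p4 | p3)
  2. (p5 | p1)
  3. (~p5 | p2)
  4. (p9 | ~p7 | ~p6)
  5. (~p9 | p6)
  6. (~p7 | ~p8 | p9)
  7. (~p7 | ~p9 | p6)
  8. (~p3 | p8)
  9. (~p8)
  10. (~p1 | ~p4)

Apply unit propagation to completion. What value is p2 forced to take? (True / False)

True

Unit clause (~p8) sets p8 = False.
(p8 | ~p3): since p8 = False, the clause reduces to (~p3). p3 = False.
(p4 | p3): since p3 = False, the clause reduces to (p4). p4 = True.
In (~p1 | ~p4), ~p4 is now false; ~p1 must hold, so p1 = False.
(p5 | p1): since p1 = False, the clause reduces to (p5). p5 = True.
From (~p5 | p2) and p5 = True: p2 = True.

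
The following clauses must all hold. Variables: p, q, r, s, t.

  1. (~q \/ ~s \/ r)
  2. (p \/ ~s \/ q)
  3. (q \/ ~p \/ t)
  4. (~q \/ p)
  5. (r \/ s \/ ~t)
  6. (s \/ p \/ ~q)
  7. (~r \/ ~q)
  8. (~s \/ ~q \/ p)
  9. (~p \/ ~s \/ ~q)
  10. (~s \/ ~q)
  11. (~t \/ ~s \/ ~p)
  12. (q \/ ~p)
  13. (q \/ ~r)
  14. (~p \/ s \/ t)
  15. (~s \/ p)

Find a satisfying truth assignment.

p=F  q=F  r=F  s=F  t=F

Set p = False and propagate.
  then q is forced to False.
  then s is forced to False.
  then r is forced to False.
  then t is forced to False.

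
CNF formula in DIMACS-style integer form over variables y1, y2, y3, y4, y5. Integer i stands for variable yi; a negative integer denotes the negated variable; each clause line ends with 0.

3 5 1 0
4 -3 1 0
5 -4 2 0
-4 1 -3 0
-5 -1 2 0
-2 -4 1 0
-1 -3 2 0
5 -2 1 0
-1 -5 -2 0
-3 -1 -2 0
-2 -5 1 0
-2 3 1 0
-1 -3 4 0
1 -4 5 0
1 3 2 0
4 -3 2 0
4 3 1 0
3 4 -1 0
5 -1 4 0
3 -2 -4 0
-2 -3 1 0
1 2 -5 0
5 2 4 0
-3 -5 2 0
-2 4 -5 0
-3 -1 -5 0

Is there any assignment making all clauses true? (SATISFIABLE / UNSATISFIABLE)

UNSATISFIABLE

y1 = True:
  y2 = True:
    propagation gives y5=False, y3=False, y4=True; an empty clause results — contradiction.
  y2 = False:
    propagation gives y5=False, y4=False; an empty clause results — contradiction.
y1 = False:
  y2 = True:
    propagation gives y4=False, y3=False; an empty clause results — contradiction.
  y2 = False:
    propagation gives y3=True, y4=True; an empty clause results — contradiction.
Every branch closes, so no satisfying assignment exists.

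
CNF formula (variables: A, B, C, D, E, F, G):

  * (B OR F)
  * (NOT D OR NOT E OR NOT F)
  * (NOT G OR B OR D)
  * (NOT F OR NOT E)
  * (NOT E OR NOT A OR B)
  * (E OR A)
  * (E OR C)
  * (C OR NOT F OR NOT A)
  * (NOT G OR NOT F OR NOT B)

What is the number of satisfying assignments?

Split on E, then F.
  E=1, F=1: a clause becomes empty — 0.
  E=1, F=0: forces B=1; A, C, D, G free → 2^4 = 16.
  E=0, F=1: 5 of the 32 assignments to (A,B,C,D,G) work.
  E=0, F=0: remaining (A,B,C,D,G) ∈ {(1,1,1,0,0); (1,1,1,0,1); (1,1,1,1,0); (1,1,1,1,1)} — 4.
Total: 0 + 16 + 5 + 4 = 25.

25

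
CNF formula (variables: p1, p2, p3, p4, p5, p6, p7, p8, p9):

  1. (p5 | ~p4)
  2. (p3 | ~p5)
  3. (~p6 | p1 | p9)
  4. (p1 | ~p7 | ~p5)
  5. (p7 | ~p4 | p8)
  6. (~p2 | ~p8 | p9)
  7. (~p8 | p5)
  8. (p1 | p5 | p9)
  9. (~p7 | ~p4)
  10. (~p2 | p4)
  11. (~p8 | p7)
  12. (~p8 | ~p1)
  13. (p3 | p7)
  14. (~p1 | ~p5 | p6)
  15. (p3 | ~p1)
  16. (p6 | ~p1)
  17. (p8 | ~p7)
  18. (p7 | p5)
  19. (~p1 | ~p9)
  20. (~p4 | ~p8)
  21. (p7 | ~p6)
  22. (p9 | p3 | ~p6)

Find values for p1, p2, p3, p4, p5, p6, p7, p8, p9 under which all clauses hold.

p1 = False, p2 = False, p3 = True, p4 = False, p5 = True, p6 = False, p7 = False, p8 = False, p9 = False

Pure literal: p2 appears only negated; assign p2 = False.
p3 occurs only positively in the remaining clauses — set p3 = True.
Branch on p1: take p1 = False.
Branch on p4: take p4 = False.
Branch on p5: take p5 = True.
  then p7 is forced to False.
  then p8 is forced to False.
  then p6 is forced to False.
p9 is now unconstrained; take p9 = False.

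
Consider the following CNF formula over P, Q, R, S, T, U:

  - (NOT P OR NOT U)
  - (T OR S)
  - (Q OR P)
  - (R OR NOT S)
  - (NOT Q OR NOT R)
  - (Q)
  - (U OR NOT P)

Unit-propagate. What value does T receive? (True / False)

True

(Q) is a unit clause: Q = True.
(NOT R OR NOT Q) with Q = True leaves only NOT R, so R = False.
(NOT S OR R): since R = False, the clause reduces to (NOT S). S = False.
(S OR T): since S = False, the clause reduces to (T). T = True.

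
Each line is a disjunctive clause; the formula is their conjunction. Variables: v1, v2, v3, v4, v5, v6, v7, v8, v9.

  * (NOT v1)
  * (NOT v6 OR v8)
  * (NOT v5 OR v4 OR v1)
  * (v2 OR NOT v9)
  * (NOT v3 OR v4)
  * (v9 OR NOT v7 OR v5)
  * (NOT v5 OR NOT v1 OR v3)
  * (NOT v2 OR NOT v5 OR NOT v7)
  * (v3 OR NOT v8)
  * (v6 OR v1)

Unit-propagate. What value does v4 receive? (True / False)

True

Unit clause (NOT v1) sets v1 = False.
From (v1 OR v6) and v1 = False: v6 = True.
In (v8 OR NOT v6), NOT v6 is now false; v8 must hold, so v8 = True.
(v3 OR NOT v8): since v8 = True, the clause reduces to (v3). v3 = True.
From (NOT v3 OR v4) and v3 = True: v4 = True.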